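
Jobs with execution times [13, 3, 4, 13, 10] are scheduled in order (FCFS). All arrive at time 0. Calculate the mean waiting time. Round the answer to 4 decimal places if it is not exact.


FCFS order (as given): [13, 3, 4, 13, 10]
Waiting times:
  Job 1: wait = 0
  Job 2: wait = 13
  Job 3: wait = 16
  Job 4: wait = 20
  Job 5: wait = 33
Sum of waiting times = 82
Average waiting time = 82/5 = 16.4

16.4


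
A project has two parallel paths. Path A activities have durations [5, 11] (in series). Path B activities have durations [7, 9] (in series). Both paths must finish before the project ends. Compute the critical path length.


Path A total = 5 + 11 = 16
Path B total = 7 + 9 = 16
Critical path = longest path = max(16, 16) = 16

16


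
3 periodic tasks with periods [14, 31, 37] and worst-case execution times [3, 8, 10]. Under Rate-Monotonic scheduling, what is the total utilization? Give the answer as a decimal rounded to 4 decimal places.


Compute individual utilizations (exact fractions):
  Task 1: C/T = 3/14 (approx. 0.2143)
  Task 2: C/T = 8/31 (approx. 0.2581)
  Task 3: C/T = 10/37 (approx. 0.2703)
Total utilization U = 3/14 + 8/31 + 10/37 = 11925/16058
Rounded to 4 decimal places: U = 0.7426
RM (Liu & Layland) bound for 3 tasks = 0.779763; compare with U = 11925/16058 (approx. 0.742621)
U <= bound, so schedulable by RM sufficient condition.

0.7426


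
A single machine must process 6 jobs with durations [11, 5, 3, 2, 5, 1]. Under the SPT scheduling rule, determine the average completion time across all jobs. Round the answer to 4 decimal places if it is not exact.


Sort jobs by processing time (SPT order): [1, 2, 3, 5, 5, 11]
Compute completion times sequentially:
  Job 1: processing = 1, completes at 1
  Job 2: processing = 2, completes at 3
  Job 3: processing = 3, completes at 6
  Job 4: processing = 5, completes at 11
  Job 5: processing = 5, completes at 16
  Job 6: processing = 11, completes at 27
Sum of completion times = 64
Average completion time = 64/6 = 10.6667

10.6667


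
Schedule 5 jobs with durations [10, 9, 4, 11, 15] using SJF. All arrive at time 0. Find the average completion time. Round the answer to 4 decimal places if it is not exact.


SJF order (ascending): [4, 9, 10, 11, 15]
Completion times:
  Job 1: burst=4, C=4
  Job 2: burst=9, C=13
  Job 3: burst=10, C=23
  Job 4: burst=11, C=34
  Job 5: burst=15, C=49
Average completion = 123/5 = 24.6

24.6


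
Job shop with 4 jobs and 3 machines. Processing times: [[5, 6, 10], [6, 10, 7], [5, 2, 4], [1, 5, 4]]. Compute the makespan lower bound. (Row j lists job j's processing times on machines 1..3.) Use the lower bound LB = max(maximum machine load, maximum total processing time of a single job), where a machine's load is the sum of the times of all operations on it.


Machine loads:
  Machine 1: 5 + 6 + 5 + 1 = 17
  Machine 2: 6 + 10 + 2 + 5 = 23
  Machine 3: 10 + 7 + 4 + 4 = 25
Max machine load = 25
Job totals:
  Job 1: 21
  Job 2: 23
  Job 3: 11
  Job 4: 10
Max job total = 23
Lower bound = max(25, 23) = 25

25


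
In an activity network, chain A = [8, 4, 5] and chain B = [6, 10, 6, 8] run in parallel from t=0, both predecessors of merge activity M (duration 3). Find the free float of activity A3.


ES(A3) = sum of predecessors on chain A = 12
EF(A3) = ES + duration = 12 + 5 = 17
Successor of A3 is M. ES(M) = max(sum(A), sum(B)) = max(17, 30) = 30
Free float = ES(successor) - EF(current) = 30 - 17 = 13

13


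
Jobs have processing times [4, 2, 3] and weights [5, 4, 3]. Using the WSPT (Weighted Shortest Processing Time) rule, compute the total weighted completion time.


Compute p/w ratios and sort ascending (WSPT): [(2, 4), (4, 5), (3, 3)]
Compute weighted completion times:
  Job (p=2,w=4): C=2, w*C=4*2=8
  Job (p=4,w=5): C=6, w*C=5*6=30
  Job (p=3,w=3): C=9, w*C=3*9=27
Total weighted completion time = 65

65


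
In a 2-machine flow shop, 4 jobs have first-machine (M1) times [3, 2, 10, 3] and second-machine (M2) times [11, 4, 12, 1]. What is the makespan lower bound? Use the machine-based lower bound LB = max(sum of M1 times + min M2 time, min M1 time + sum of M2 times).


LB1 = sum(M1 times) + min(M2 times) = 18 + 1 = 19
LB2 = min(M1 times) + sum(M2 times) = 2 + 28 = 30
Lower bound = max(LB1, LB2) = max(19, 30) = 30

30


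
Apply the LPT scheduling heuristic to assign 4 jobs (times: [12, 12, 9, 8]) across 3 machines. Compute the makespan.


Sort jobs in decreasing order (LPT): [12, 12, 9, 8]
Assign each job to the least loaded machine:
  Machine 1: jobs [12], load = 12
  Machine 2: jobs [12], load = 12
  Machine 3: jobs [9, 8], load = 17
Makespan = max load = 17

17


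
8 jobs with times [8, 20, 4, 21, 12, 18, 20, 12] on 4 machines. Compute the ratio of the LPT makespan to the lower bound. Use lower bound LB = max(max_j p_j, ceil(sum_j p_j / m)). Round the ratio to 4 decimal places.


LPT order: [21, 20, 20, 18, 12, 12, 8, 4]
Machine loads after assignment: [25, 32, 28, 30]
LPT makespan = 32
Lower bound = max(max_job, ceil(total/4)) = max(21, 29) = 29
Ratio = 32 / 29 = 1.1034

1.1034


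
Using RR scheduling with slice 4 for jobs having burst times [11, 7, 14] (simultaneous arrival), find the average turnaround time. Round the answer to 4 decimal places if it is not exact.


Time quantum = 4
Execution trace:
  J1 runs 4 units, time = 4
  J2 runs 4 units, time = 8
  J3 runs 4 units, time = 12
  J1 runs 4 units, time = 16
  J2 runs 3 units, time = 19
  J3 runs 4 units, time = 23
  J1 runs 3 units, time = 26
  J3 runs 4 units, time = 30
  J3 runs 2 units, time = 32
Finish times: [26, 19, 32]
Average turnaround = 77/3 = 25.6667

25.6667


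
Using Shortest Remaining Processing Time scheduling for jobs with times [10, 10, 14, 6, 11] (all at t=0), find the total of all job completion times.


Since all jobs arrive at t=0, SRPT equals SPT ordering.
SPT order: [6, 10, 10, 11, 14]
Completion times:
  Job 1: p=6, C=6
  Job 2: p=10, C=16
  Job 3: p=10, C=26
  Job 4: p=11, C=37
  Job 5: p=14, C=51
Total completion time = 6 + 16 + 26 + 37 + 51 = 136

136


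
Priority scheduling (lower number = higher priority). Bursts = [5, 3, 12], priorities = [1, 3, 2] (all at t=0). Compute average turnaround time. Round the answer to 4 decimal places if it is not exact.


Sort by priority (ascending = highest first):
Order: [(1, 5), (2, 12), (3, 3)]
Completion times:
  Priority 1, burst=5, C=5
  Priority 2, burst=12, C=17
  Priority 3, burst=3, C=20
Average turnaround = 42/3 = 14.0

14.0


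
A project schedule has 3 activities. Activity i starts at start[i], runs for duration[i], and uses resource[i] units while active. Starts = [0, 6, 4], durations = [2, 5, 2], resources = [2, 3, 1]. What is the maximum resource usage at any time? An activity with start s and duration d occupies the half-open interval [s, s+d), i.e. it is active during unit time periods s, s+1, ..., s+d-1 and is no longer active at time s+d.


Each activity i is active on [start_i, start_i + duration_i).
Compute total resource usage per time slot:
  t=0: active resources = [2], total = 2
  t=1: active resources = [2], total = 2
  t=2: active resources = [], total = 0
  t=3: active resources = [], total = 0
  t=4: active resources = [1], total = 1
  t=5: active resources = [1], total = 1
  t=6: active resources = [3], total = 3
  t=7: active resources = [3], total = 3
  t=8: active resources = [3], total = 3
  t=9: active resources = [3], total = 3
  t=10: active resources = [3], total = 3
Peak resource demand = 3

3


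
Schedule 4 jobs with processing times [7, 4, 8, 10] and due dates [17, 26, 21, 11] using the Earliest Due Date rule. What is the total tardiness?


Sort by due date (EDD order): [(10, 11), (7, 17), (8, 21), (4, 26)]
Compute completion times and tardiness:
  Job 1: p=10, d=11, C=10, tardiness=max(0,10-11)=0
  Job 2: p=7, d=17, C=17, tardiness=max(0,17-17)=0
  Job 3: p=8, d=21, C=25, tardiness=max(0,25-21)=4
  Job 4: p=4, d=26, C=29, tardiness=max(0,29-26)=3
Total tardiness = 7

7


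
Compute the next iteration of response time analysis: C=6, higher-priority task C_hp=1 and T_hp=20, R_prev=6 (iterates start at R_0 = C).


R_next = C + ceil(R_prev / T_hp) * C_hp
ceil(6 / 20) = ceil(0.3) = 1
Interference = 1 * 1 = 1
R_next = 6 + 1 = 7

7


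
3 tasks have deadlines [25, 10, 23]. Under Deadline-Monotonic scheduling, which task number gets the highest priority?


Sort tasks by relative deadline (ascending):
  Task 2: deadline = 10
  Task 3: deadline = 23
  Task 1: deadline = 25
Priority order (highest first): [2, 3, 1]
Highest priority task = 2

2


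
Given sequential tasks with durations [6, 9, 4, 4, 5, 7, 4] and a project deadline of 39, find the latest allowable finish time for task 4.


LF(activity 4) = deadline - sum of successor durations
Successors: activities 5 through 7 with durations [5, 7, 4]
Sum of successor durations = 16
LF = 39 - 16 = 23

23


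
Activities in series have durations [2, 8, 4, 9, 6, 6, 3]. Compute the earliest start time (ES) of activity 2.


Activity 2 starts after activities 1 through 1 complete.
Predecessor durations: [2]
ES = 2 = 2

2


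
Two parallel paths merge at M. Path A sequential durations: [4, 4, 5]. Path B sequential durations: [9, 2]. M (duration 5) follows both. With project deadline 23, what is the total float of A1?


Forward pass: ES(A1) = sum of predecessors on chain A = 0
EF = ES + duration = 0 + 4 = 4
Backward pass: LF(M) = deadline = 23; LS(M) = 23 - 5 = 18
LF(A1) = LS(M) - sum(successors on chain A) = 18 - 9 = 9
LS = LF - duration = 9 - 4 = 5
Total float = LS - ES = 5 - 0 = 5

5


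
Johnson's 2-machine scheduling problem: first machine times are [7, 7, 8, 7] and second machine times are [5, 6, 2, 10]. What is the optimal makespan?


Apply Johnson's rule:
  Group 1 (a <= b): [(4, 7, 10)]
  Group 2 (a > b): [(2, 7, 6), (1, 7, 5), (3, 8, 2)]
Optimal job order: [4, 2, 1, 3]
Schedule:
  Job 4: M1 done at 7, M2 done at 17
  Job 2: M1 done at 14, M2 done at 23
  Job 1: M1 done at 21, M2 done at 28
  Job 3: M1 done at 29, M2 done at 31
Makespan = 31

31


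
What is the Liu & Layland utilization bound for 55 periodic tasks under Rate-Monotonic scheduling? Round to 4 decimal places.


Compute 2^(1/55) = 1.0126824244
Subtract 1: 1.0126824244 - 1 = 0.0126824244
Multiply by n: 55 * 0.0126824244 = 0.6975333420
Round to 4 dp: 0.6975

0.6975


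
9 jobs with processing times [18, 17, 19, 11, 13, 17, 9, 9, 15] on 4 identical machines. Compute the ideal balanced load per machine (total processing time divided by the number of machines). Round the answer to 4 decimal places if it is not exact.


Total processing time = 18 + 17 + 19 + 11 + 13 + 17 + 9 + 9 + 15 = 128
Number of machines = 4
Ideal balanced load = 128 / 4 = 32.0

32.0


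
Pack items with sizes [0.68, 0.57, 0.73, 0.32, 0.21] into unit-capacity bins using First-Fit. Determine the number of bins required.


Place items sequentially using First-Fit:
  Item 0.68 -> new Bin 1
  Item 0.57 -> new Bin 2
  Item 0.73 -> new Bin 3
  Item 0.32 -> Bin 1 (now 1.0)
  Item 0.21 -> Bin 2 (now 0.78)
Total bins used = 3

3


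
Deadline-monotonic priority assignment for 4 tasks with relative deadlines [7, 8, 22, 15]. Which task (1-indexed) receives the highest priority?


Sort tasks by relative deadline (ascending):
  Task 1: deadline = 7
  Task 2: deadline = 8
  Task 4: deadline = 15
  Task 3: deadline = 22
Priority order (highest first): [1, 2, 4, 3]
Highest priority task = 1

1


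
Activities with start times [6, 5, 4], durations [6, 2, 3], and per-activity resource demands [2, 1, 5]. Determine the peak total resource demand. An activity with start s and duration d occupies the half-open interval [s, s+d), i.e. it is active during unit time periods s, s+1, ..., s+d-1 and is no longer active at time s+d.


Each activity i is active on [start_i, start_i + duration_i).
Compute total resource usage per time slot:
  t=0: active resources = [], total = 0
  t=1: active resources = [], total = 0
  t=2: active resources = [], total = 0
  t=3: active resources = [], total = 0
  t=4: active resources = [5], total = 5
  t=5: active resources = [1, 5], total = 6
  t=6: active resources = [2, 1, 5], total = 8
  t=7: active resources = [2], total = 2
  t=8: active resources = [2], total = 2
  t=9: active resources = [2], total = 2
  t=10: active resources = [2], total = 2
  t=11: active resources = [2], total = 2
Peak resource demand = 8

8


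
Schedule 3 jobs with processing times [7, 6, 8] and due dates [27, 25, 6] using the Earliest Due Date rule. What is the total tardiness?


Sort by due date (EDD order): [(8, 6), (6, 25), (7, 27)]
Compute completion times and tardiness:
  Job 1: p=8, d=6, C=8, tardiness=max(0,8-6)=2
  Job 2: p=6, d=25, C=14, tardiness=max(0,14-25)=0
  Job 3: p=7, d=27, C=21, tardiness=max(0,21-27)=0
Total tardiness = 2

2


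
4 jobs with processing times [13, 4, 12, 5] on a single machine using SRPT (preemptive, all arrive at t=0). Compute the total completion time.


Since all jobs arrive at t=0, SRPT equals SPT ordering.
SPT order: [4, 5, 12, 13]
Completion times:
  Job 1: p=4, C=4
  Job 2: p=5, C=9
  Job 3: p=12, C=21
  Job 4: p=13, C=34
Total completion time = 4 + 9 + 21 + 34 = 68

68


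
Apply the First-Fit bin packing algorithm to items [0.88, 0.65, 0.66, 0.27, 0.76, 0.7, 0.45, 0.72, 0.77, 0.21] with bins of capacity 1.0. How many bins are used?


Place items sequentially using First-Fit:
  Item 0.88 -> new Bin 1
  Item 0.65 -> new Bin 2
  Item 0.66 -> new Bin 3
  Item 0.27 -> Bin 2 (now 0.92)
  Item 0.76 -> new Bin 4
  Item 0.7 -> new Bin 5
  Item 0.45 -> new Bin 6
  Item 0.72 -> new Bin 7
  Item 0.77 -> new Bin 8
  Item 0.21 -> Bin 3 (now 0.87)
Total bins used = 8

8


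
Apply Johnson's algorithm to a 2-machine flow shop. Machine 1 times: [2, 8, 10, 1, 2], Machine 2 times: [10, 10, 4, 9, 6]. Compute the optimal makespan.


Apply Johnson's rule:
  Group 1 (a <= b): [(4, 1, 9), (1, 2, 10), (5, 2, 6), (2, 8, 10)]
  Group 2 (a > b): [(3, 10, 4)]
Optimal job order: [4, 1, 5, 2, 3]
Schedule:
  Job 4: M1 done at 1, M2 done at 10
  Job 1: M1 done at 3, M2 done at 20
  Job 5: M1 done at 5, M2 done at 26
  Job 2: M1 done at 13, M2 done at 36
  Job 3: M1 done at 23, M2 done at 40
Makespan = 40

40


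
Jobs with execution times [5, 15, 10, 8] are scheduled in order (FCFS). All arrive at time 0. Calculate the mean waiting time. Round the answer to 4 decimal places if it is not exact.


FCFS order (as given): [5, 15, 10, 8]
Waiting times:
  Job 1: wait = 0
  Job 2: wait = 5
  Job 3: wait = 20
  Job 4: wait = 30
Sum of waiting times = 55
Average waiting time = 55/4 = 13.75

13.75


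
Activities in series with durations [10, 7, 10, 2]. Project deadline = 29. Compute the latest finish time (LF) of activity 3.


LF(activity 3) = deadline - sum of successor durations
Successors: activities 4 through 4 with durations [2]
Sum of successor durations = 2
LF = 29 - 2 = 27

27


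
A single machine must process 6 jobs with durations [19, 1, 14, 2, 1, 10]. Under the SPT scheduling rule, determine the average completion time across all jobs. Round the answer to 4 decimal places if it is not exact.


Sort jobs by processing time (SPT order): [1, 1, 2, 10, 14, 19]
Compute completion times sequentially:
  Job 1: processing = 1, completes at 1
  Job 2: processing = 1, completes at 2
  Job 3: processing = 2, completes at 4
  Job 4: processing = 10, completes at 14
  Job 5: processing = 14, completes at 28
  Job 6: processing = 19, completes at 47
Sum of completion times = 96
Average completion time = 96/6 = 16.0

16.0


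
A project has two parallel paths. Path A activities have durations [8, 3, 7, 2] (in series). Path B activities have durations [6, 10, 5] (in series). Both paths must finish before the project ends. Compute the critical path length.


Path A total = 8 + 3 + 7 + 2 = 20
Path B total = 6 + 10 + 5 = 21
Critical path = longest path = max(20, 21) = 21

21


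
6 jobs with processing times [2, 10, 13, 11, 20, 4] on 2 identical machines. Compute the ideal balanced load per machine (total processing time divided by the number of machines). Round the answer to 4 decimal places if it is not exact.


Total processing time = 2 + 10 + 13 + 11 + 20 + 4 = 60
Number of machines = 2
Ideal balanced load = 60 / 2 = 30.0

30.0


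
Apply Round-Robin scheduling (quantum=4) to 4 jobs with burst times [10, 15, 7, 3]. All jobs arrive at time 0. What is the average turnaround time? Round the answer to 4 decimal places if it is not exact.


Time quantum = 4
Execution trace:
  J1 runs 4 units, time = 4
  J2 runs 4 units, time = 8
  J3 runs 4 units, time = 12
  J4 runs 3 units, time = 15
  J1 runs 4 units, time = 19
  J2 runs 4 units, time = 23
  J3 runs 3 units, time = 26
  J1 runs 2 units, time = 28
  J2 runs 4 units, time = 32
  J2 runs 3 units, time = 35
Finish times: [28, 35, 26, 15]
Average turnaround = 104/4 = 26.0

26.0


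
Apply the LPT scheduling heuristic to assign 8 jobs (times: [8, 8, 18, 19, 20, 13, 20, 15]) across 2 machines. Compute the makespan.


Sort jobs in decreasing order (LPT): [20, 20, 19, 18, 15, 13, 8, 8]
Assign each job to the least loaded machine:
  Machine 1: jobs [20, 19, 13, 8], load = 60
  Machine 2: jobs [20, 18, 15, 8], load = 61
Makespan = max load = 61

61


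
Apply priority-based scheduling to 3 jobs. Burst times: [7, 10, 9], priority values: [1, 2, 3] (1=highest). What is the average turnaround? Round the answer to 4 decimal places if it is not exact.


Sort by priority (ascending = highest first):
Order: [(1, 7), (2, 10), (3, 9)]
Completion times:
  Priority 1, burst=7, C=7
  Priority 2, burst=10, C=17
  Priority 3, burst=9, C=26
Average turnaround = 50/3 = 16.6667

16.6667


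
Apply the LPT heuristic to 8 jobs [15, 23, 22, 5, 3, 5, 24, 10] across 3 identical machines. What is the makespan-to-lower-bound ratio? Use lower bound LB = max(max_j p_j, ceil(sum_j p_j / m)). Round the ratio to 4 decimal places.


LPT order: [24, 23, 22, 15, 10, 5, 5, 3]
Machine loads after assignment: [34, 36, 37]
LPT makespan = 37
Lower bound = max(max_job, ceil(total/3)) = max(24, 36) = 36
Ratio = 37 / 36 = 1.0278

1.0278


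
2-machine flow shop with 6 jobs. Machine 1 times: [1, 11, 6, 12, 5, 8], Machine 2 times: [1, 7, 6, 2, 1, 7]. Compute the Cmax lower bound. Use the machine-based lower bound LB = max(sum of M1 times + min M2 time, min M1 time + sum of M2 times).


LB1 = sum(M1 times) + min(M2 times) = 43 + 1 = 44
LB2 = min(M1 times) + sum(M2 times) = 1 + 24 = 25
Lower bound = max(LB1, LB2) = max(44, 25) = 44

44


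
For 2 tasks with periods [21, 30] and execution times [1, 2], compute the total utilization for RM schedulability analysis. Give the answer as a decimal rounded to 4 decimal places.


Compute individual utilizations (exact fractions):
  Task 1: C/T = 1/21 (approx. 0.0476)
  Task 2: C/T = 2/30 = 1/15 (approx. 0.0667)
Total utilization U = 1/21 + 1/15 = 4/35
Rounded to 4 decimal places: U = 0.1143
RM (Liu & Layland) bound for 2 tasks = 0.828427; compare with U = 4/35 (approx. 0.114286)
U <= bound, so schedulable by RM sufficient condition.

0.1143


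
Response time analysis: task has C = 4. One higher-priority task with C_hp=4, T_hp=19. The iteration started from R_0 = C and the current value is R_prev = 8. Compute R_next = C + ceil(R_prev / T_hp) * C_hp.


R_next = C + ceil(R_prev / T_hp) * C_hp
ceil(8 / 19) = ceil(0.4211) = 1
Interference = 1 * 4 = 4
R_next = 4 + 4 = 8
R_next = R_prev, so the iteration has converged (response time = 8).

8


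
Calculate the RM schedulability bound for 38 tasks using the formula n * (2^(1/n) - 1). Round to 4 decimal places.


Compute 2^(1/38) = 1.0184080933
Subtract 1: 1.0184080933 - 1 = 0.0184080933
Multiply by n: 38 * 0.0184080933 = 0.6995075454
Round to 4 dp: 0.6995

0.6995


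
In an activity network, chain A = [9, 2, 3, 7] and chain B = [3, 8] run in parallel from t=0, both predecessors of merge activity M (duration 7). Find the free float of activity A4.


ES(A4) = sum of predecessors on chain A = 14
EF(A4) = ES + duration = 14 + 7 = 21
Successor of A4 is M. ES(M) = max(sum(A), sum(B)) = max(21, 11) = 21
Free float = ES(successor) - EF(current) = 21 - 21 = 0

0


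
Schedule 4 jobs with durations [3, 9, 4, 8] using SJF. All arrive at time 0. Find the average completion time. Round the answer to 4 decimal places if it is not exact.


SJF order (ascending): [3, 4, 8, 9]
Completion times:
  Job 1: burst=3, C=3
  Job 2: burst=4, C=7
  Job 3: burst=8, C=15
  Job 4: burst=9, C=24
Average completion = 49/4 = 12.25

12.25


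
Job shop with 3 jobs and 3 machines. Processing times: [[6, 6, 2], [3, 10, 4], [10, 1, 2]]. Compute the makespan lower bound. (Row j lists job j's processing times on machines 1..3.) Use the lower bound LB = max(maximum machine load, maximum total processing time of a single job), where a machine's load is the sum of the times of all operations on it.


Machine loads:
  Machine 1: 6 + 3 + 10 = 19
  Machine 2: 6 + 10 + 1 = 17
  Machine 3: 2 + 4 + 2 = 8
Max machine load = 19
Job totals:
  Job 1: 14
  Job 2: 17
  Job 3: 13
Max job total = 17
Lower bound = max(19, 17) = 19

19


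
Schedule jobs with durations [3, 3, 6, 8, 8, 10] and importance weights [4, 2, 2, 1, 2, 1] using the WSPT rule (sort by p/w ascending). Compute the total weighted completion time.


Compute p/w ratios and sort ascending (WSPT): [(3, 4), (3, 2), (6, 2), (8, 2), (8, 1), (10, 1)]
Compute weighted completion times:
  Job (p=3,w=4): C=3, w*C=4*3=12
  Job (p=3,w=2): C=6, w*C=2*6=12
  Job (p=6,w=2): C=12, w*C=2*12=24
  Job (p=8,w=2): C=20, w*C=2*20=40
  Job (p=8,w=1): C=28, w*C=1*28=28
  Job (p=10,w=1): C=38, w*C=1*38=38
Total weighted completion time = 154

154


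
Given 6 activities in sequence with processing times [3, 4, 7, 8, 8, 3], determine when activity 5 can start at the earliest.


Activity 5 starts after activities 1 through 4 complete.
Predecessor durations: [3, 4, 7, 8]
ES = 3 + 4 + 7 + 8 = 22

22


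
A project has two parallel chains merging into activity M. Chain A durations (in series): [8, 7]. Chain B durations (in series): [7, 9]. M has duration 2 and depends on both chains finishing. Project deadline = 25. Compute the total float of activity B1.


Forward pass: ES(B1) = sum of predecessors on chain B = 0
EF = ES + duration = 0 + 7 = 7
Backward pass: LF(M) = deadline = 25; LS(M) = 25 - 2 = 23
LF(B1) = LS(M) - sum(successors on chain B) = 23 - 9 = 14
LS = LF - duration = 14 - 7 = 7
Total float = LS - ES = 7 - 0 = 7

7


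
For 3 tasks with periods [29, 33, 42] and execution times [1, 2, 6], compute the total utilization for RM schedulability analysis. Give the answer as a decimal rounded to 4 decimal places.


Compute individual utilizations (exact fractions):
  Task 1: C/T = 1/29 (approx. 0.0345)
  Task 2: C/T = 2/33 (approx. 0.0606)
  Task 3: C/T = 6/42 = 1/7 (approx. 0.1429)
Total utilization U = 1/29 + 2/33 + 1/7 = 1594/6699
Rounded to 4 decimal places: U = 0.2379
RM (Liu & Layland) bound for 3 tasks = 0.779763; compare with U = 1594/6699 (approx. 0.237946)
U <= bound, so schedulable by RM sufficient condition.

0.2379


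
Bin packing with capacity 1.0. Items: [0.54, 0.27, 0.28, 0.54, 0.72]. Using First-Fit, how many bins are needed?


Place items sequentially using First-Fit:
  Item 0.54 -> new Bin 1
  Item 0.27 -> Bin 1 (now 0.81)
  Item 0.28 -> new Bin 2
  Item 0.54 -> Bin 2 (now 0.82)
  Item 0.72 -> new Bin 3
Total bins used = 3

3


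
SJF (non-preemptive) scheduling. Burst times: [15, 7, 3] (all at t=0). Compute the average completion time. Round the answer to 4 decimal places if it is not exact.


SJF order (ascending): [3, 7, 15]
Completion times:
  Job 1: burst=3, C=3
  Job 2: burst=7, C=10
  Job 3: burst=15, C=25
Average completion = 38/3 = 12.6667

12.6667


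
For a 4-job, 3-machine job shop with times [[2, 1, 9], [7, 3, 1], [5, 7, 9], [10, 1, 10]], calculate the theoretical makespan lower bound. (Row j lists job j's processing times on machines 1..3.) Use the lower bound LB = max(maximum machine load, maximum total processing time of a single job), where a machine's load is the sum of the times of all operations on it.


Machine loads:
  Machine 1: 2 + 7 + 5 + 10 = 24
  Machine 2: 1 + 3 + 7 + 1 = 12
  Machine 3: 9 + 1 + 9 + 10 = 29
Max machine load = 29
Job totals:
  Job 1: 12
  Job 2: 11
  Job 3: 21
  Job 4: 21
Max job total = 21
Lower bound = max(29, 21) = 29

29


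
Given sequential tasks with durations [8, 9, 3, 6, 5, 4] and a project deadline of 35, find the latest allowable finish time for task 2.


LF(activity 2) = deadline - sum of successor durations
Successors: activities 3 through 6 with durations [3, 6, 5, 4]
Sum of successor durations = 18
LF = 35 - 18 = 17

17


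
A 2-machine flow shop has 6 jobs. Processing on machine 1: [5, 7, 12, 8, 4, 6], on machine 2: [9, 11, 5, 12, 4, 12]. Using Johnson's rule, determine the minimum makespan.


Apply Johnson's rule:
  Group 1 (a <= b): [(5, 4, 4), (1, 5, 9), (6, 6, 12), (2, 7, 11), (4, 8, 12)]
  Group 2 (a > b): [(3, 12, 5)]
Optimal job order: [5, 1, 6, 2, 4, 3]
Schedule:
  Job 5: M1 done at 4, M2 done at 8
  Job 1: M1 done at 9, M2 done at 18
  Job 6: M1 done at 15, M2 done at 30
  Job 2: M1 done at 22, M2 done at 41
  Job 4: M1 done at 30, M2 done at 53
  Job 3: M1 done at 42, M2 done at 58
Makespan = 58

58


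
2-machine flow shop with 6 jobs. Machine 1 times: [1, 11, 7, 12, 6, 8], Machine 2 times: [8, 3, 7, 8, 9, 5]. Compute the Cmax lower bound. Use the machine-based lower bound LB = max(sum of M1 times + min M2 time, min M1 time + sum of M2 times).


LB1 = sum(M1 times) + min(M2 times) = 45 + 3 = 48
LB2 = min(M1 times) + sum(M2 times) = 1 + 40 = 41
Lower bound = max(LB1, LB2) = max(48, 41) = 48

48


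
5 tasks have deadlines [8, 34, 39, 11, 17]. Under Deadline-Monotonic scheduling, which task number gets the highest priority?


Sort tasks by relative deadline (ascending):
  Task 1: deadline = 8
  Task 4: deadline = 11
  Task 5: deadline = 17
  Task 2: deadline = 34
  Task 3: deadline = 39
Priority order (highest first): [1, 4, 5, 2, 3]
Highest priority task = 1

1


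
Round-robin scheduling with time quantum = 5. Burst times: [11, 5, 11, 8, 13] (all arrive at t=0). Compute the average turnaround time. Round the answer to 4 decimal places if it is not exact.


Time quantum = 5
Execution trace:
  J1 runs 5 units, time = 5
  J2 runs 5 units, time = 10
  J3 runs 5 units, time = 15
  J4 runs 5 units, time = 20
  J5 runs 5 units, time = 25
  J1 runs 5 units, time = 30
  J3 runs 5 units, time = 35
  J4 runs 3 units, time = 38
  J5 runs 5 units, time = 43
  J1 runs 1 units, time = 44
  J3 runs 1 units, time = 45
  J5 runs 3 units, time = 48
Finish times: [44, 10, 45, 38, 48]
Average turnaround = 185/5 = 37.0

37.0


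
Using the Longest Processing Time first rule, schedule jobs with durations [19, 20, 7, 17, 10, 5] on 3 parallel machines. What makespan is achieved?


Sort jobs in decreasing order (LPT): [20, 19, 17, 10, 7, 5]
Assign each job to the least loaded machine:
  Machine 1: jobs [20, 5], load = 25
  Machine 2: jobs [19, 7], load = 26
  Machine 3: jobs [17, 10], load = 27
Makespan = max load = 27

27


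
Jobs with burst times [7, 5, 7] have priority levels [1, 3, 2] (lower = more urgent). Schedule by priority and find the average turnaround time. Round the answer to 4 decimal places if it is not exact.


Sort by priority (ascending = highest first):
Order: [(1, 7), (2, 7), (3, 5)]
Completion times:
  Priority 1, burst=7, C=7
  Priority 2, burst=7, C=14
  Priority 3, burst=5, C=19
Average turnaround = 40/3 = 13.3333

13.3333


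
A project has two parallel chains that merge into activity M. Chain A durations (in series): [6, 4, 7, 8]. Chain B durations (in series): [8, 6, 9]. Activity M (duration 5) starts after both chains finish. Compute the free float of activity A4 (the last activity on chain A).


ES(A4) = sum of predecessors on chain A = 17
EF(A4) = ES + duration = 17 + 8 = 25
Successor of A4 is M. ES(M) = max(sum(A), sum(B)) = max(25, 23) = 25
Free float = ES(successor) - EF(current) = 25 - 25 = 0

0


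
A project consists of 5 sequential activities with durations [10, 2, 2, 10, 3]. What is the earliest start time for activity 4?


Activity 4 starts after activities 1 through 3 complete.
Predecessor durations: [10, 2, 2]
ES = 10 + 2 + 2 = 14

14


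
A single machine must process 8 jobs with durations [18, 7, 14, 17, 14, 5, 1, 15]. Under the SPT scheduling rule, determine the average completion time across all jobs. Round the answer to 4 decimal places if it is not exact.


Sort jobs by processing time (SPT order): [1, 5, 7, 14, 14, 15, 17, 18]
Compute completion times sequentially:
  Job 1: processing = 1, completes at 1
  Job 2: processing = 5, completes at 6
  Job 3: processing = 7, completes at 13
  Job 4: processing = 14, completes at 27
  Job 5: processing = 14, completes at 41
  Job 6: processing = 15, completes at 56
  Job 7: processing = 17, completes at 73
  Job 8: processing = 18, completes at 91
Sum of completion times = 308
Average completion time = 308/8 = 38.5

38.5


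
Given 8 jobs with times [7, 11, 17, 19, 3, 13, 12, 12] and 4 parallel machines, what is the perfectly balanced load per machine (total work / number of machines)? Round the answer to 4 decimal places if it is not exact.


Total processing time = 7 + 11 + 17 + 19 + 3 + 13 + 12 + 12 = 94
Number of machines = 4
Ideal balanced load = 94 / 4 = 23.5

23.5


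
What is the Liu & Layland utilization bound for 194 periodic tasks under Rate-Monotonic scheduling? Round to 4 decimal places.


Compute 2^(1/194) = 1.0035793141
Subtract 1: 1.0035793141 - 1 = 0.0035793141
Multiply by n: 194 * 0.0035793141 = 0.6943869354
Round to 4 dp: 0.6944

0.6944


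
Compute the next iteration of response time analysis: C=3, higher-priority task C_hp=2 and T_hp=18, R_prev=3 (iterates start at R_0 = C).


R_next = C + ceil(R_prev / T_hp) * C_hp
ceil(3 / 18) = ceil(0.1667) = 1
Interference = 1 * 2 = 2
R_next = 3 + 2 = 5

5


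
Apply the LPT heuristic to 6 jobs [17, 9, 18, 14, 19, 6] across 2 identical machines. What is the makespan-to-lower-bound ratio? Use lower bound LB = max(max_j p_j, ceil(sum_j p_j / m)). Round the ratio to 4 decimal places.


LPT order: [19, 18, 17, 14, 9, 6]
Machine loads after assignment: [42, 41]
LPT makespan = 42
Lower bound = max(max_job, ceil(total/2)) = max(19, 42) = 42
Ratio = 42 / 42 = 1.0

1.0


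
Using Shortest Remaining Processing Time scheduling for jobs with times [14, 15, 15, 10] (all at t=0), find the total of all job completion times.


Since all jobs arrive at t=0, SRPT equals SPT ordering.
SPT order: [10, 14, 15, 15]
Completion times:
  Job 1: p=10, C=10
  Job 2: p=14, C=24
  Job 3: p=15, C=39
  Job 4: p=15, C=54
Total completion time = 10 + 24 + 39 + 54 = 127

127


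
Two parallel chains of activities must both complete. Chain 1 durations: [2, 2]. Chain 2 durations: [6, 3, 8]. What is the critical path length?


Path A total = 2 + 2 = 4
Path B total = 6 + 3 + 8 = 17
Critical path = longest path = max(4, 17) = 17

17


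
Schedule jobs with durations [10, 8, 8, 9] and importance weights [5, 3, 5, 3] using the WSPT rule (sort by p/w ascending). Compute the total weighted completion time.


Compute p/w ratios and sort ascending (WSPT): [(8, 5), (10, 5), (8, 3), (9, 3)]
Compute weighted completion times:
  Job (p=8,w=5): C=8, w*C=5*8=40
  Job (p=10,w=5): C=18, w*C=5*18=90
  Job (p=8,w=3): C=26, w*C=3*26=78
  Job (p=9,w=3): C=35, w*C=3*35=105
Total weighted completion time = 313

313


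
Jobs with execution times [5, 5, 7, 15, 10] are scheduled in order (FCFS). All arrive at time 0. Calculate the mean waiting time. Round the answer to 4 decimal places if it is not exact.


FCFS order (as given): [5, 5, 7, 15, 10]
Waiting times:
  Job 1: wait = 0
  Job 2: wait = 5
  Job 3: wait = 10
  Job 4: wait = 17
  Job 5: wait = 32
Sum of waiting times = 64
Average waiting time = 64/5 = 12.8

12.8


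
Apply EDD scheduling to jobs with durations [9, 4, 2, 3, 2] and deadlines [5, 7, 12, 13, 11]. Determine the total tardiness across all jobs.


Sort by due date (EDD order): [(9, 5), (4, 7), (2, 11), (2, 12), (3, 13)]
Compute completion times and tardiness:
  Job 1: p=9, d=5, C=9, tardiness=max(0,9-5)=4
  Job 2: p=4, d=7, C=13, tardiness=max(0,13-7)=6
  Job 3: p=2, d=11, C=15, tardiness=max(0,15-11)=4
  Job 4: p=2, d=12, C=17, tardiness=max(0,17-12)=5
  Job 5: p=3, d=13, C=20, tardiness=max(0,20-13)=7
Total tardiness = 26

26


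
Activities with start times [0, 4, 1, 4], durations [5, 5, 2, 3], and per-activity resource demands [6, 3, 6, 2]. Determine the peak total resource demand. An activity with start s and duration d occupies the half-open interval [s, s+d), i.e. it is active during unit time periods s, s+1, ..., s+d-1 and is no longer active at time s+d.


Each activity i is active on [start_i, start_i + duration_i).
Compute total resource usage per time slot:
  t=0: active resources = [6], total = 6
  t=1: active resources = [6, 6], total = 12
  t=2: active resources = [6, 6], total = 12
  t=3: active resources = [6], total = 6
  t=4: active resources = [6, 3, 2], total = 11
  t=5: active resources = [3, 2], total = 5
  t=6: active resources = [3, 2], total = 5
  t=7: active resources = [3], total = 3
  t=8: active resources = [3], total = 3
Peak resource demand = 12

12


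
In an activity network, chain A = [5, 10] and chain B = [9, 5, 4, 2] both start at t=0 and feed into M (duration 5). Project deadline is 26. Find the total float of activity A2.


Forward pass: ES(A2) = sum of predecessors on chain A = 5
EF = ES + duration = 5 + 10 = 15
Backward pass: LF(M) = deadline = 26; LS(M) = 26 - 5 = 21
LF(A2) = LS(M) - sum(successors on chain A) = 21 - 0 = 21
LS = LF - duration = 21 - 10 = 11
Total float = LS - ES = 11 - 5 = 6

6


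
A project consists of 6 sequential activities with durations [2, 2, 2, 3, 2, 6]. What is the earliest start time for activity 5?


Activity 5 starts after activities 1 through 4 complete.
Predecessor durations: [2, 2, 2, 3]
ES = 2 + 2 + 2 + 3 = 9

9


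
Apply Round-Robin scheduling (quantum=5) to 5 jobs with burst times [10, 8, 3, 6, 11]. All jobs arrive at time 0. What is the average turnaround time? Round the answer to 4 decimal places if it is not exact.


Time quantum = 5
Execution trace:
  J1 runs 5 units, time = 5
  J2 runs 5 units, time = 10
  J3 runs 3 units, time = 13
  J4 runs 5 units, time = 18
  J5 runs 5 units, time = 23
  J1 runs 5 units, time = 28
  J2 runs 3 units, time = 31
  J4 runs 1 units, time = 32
  J5 runs 5 units, time = 37
  J5 runs 1 units, time = 38
Finish times: [28, 31, 13, 32, 38]
Average turnaround = 142/5 = 28.4

28.4


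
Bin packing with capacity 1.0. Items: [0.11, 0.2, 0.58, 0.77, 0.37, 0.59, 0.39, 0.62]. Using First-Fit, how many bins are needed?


Place items sequentially using First-Fit:
  Item 0.11 -> new Bin 1
  Item 0.2 -> Bin 1 (now 0.31)
  Item 0.58 -> Bin 1 (now 0.89)
  Item 0.77 -> new Bin 2
  Item 0.37 -> new Bin 3
  Item 0.59 -> Bin 3 (now 0.96)
  Item 0.39 -> new Bin 4
  Item 0.62 -> new Bin 5
Total bins used = 5

5


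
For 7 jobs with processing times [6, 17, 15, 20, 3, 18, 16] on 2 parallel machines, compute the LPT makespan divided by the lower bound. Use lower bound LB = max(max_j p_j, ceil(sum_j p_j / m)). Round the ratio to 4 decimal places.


LPT order: [20, 18, 17, 16, 15, 6, 3]
Machine loads after assignment: [45, 50]
LPT makespan = 50
Lower bound = max(max_job, ceil(total/2)) = max(20, 48) = 48
Ratio = 50 / 48 = 1.0417

1.0417


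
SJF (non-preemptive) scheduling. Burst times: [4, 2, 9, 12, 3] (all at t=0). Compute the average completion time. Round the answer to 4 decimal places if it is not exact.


SJF order (ascending): [2, 3, 4, 9, 12]
Completion times:
  Job 1: burst=2, C=2
  Job 2: burst=3, C=5
  Job 3: burst=4, C=9
  Job 4: burst=9, C=18
  Job 5: burst=12, C=30
Average completion = 64/5 = 12.8

12.8


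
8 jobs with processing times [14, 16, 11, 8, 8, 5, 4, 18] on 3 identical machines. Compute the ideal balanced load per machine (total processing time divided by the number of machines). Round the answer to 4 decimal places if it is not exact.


Total processing time = 14 + 16 + 11 + 8 + 8 + 5 + 4 + 18 = 84
Number of machines = 3
Ideal balanced load = 84 / 3 = 28.0

28.0


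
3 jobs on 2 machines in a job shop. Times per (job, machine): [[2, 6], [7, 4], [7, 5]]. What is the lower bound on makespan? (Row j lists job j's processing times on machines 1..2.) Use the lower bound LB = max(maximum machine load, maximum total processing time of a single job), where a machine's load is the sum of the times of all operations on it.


Machine loads:
  Machine 1: 2 + 7 + 7 = 16
  Machine 2: 6 + 4 + 5 = 15
Max machine load = 16
Job totals:
  Job 1: 8
  Job 2: 11
  Job 3: 12
Max job total = 12
Lower bound = max(16, 12) = 16

16


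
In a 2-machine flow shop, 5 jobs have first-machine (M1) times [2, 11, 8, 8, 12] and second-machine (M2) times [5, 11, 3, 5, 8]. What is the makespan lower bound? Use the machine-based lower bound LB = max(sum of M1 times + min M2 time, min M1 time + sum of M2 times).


LB1 = sum(M1 times) + min(M2 times) = 41 + 3 = 44
LB2 = min(M1 times) + sum(M2 times) = 2 + 32 = 34
Lower bound = max(LB1, LB2) = max(44, 34) = 44

44


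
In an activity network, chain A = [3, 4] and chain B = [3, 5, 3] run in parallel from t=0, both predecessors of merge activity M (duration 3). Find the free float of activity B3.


ES(B3) = sum of predecessors on chain B = 8
EF(B3) = ES + duration = 8 + 3 = 11
Successor of B3 is M. ES(M) = max(sum(A), sum(B)) = max(7, 11) = 11
Free float = ES(successor) - EF(current) = 11 - 11 = 0

0


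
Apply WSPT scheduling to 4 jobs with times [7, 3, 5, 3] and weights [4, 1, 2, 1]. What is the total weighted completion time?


Compute p/w ratios and sort ascending (WSPT): [(7, 4), (5, 2), (3, 1), (3, 1)]
Compute weighted completion times:
  Job (p=7,w=4): C=7, w*C=4*7=28
  Job (p=5,w=2): C=12, w*C=2*12=24
  Job (p=3,w=1): C=15, w*C=1*15=15
  Job (p=3,w=1): C=18, w*C=1*18=18
Total weighted completion time = 85

85


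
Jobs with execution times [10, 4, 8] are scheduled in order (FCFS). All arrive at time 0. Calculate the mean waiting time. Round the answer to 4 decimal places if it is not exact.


FCFS order (as given): [10, 4, 8]
Waiting times:
  Job 1: wait = 0
  Job 2: wait = 10
  Job 3: wait = 14
Sum of waiting times = 24
Average waiting time = 24/3 = 8.0

8.0


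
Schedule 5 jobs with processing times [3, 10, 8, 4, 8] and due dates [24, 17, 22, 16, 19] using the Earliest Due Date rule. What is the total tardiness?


Sort by due date (EDD order): [(4, 16), (10, 17), (8, 19), (8, 22), (3, 24)]
Compute completion times and tardiness:
  Job 1: p=4, d=16, C=4, tardiness=max(0,4-16)=0
  Job 2: p=10, d=17, C=14, tardiness=max(0,14-17)=0
  Job 3: p=8, d=19, C=22, tardiness=max(0,22-19)=3
  Job 4: p=8, d=22, C=30, tardiness=max(0,30-22)=8
  Job 5: p=3, d=24, C=33, tardiness=max(0,33-24)=9
Total tardiness = 20

20


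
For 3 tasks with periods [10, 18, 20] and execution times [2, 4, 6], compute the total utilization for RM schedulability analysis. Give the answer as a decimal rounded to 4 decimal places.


Compute individual utilizations (exact fractions):
  Task 1: C/T = 2/10 = 1/5 (approx. 0.2)
  Task 2: C/T = 4/18 = 2/9 (approx. 0.2222)
  Task 3: C/T = 6/20 = 3/10 (approx. 0.3)
Total utilization U = 1/5 + 2/9 + 3/10 = 13/18
Rounded to 4 decimal places: U = 0.7222
RM (Liu & Layland) bound for 3 tasks = 0.779763; compare with U = 13/18 (approx. 0.722222)
U <= bound, so schedulable by RM sufficient condition.

0.7222


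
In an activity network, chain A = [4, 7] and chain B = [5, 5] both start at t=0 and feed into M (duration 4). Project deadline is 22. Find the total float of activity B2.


Forward pass: ES(B2) = sum of predecessors on chain B = 5
EF = ES + duration = 5 + 5 = 10
Backward pass: LF(M) = deadline = 22; LS(M) = 22 - 4 = 18
LF(B2) = LS(M) - sum(successors on chain B) = 18 - 0 = 18
LS = LF - duration = 18 - 5 = 13
Total float = LS - ES = 13 - 5 = 8

8
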